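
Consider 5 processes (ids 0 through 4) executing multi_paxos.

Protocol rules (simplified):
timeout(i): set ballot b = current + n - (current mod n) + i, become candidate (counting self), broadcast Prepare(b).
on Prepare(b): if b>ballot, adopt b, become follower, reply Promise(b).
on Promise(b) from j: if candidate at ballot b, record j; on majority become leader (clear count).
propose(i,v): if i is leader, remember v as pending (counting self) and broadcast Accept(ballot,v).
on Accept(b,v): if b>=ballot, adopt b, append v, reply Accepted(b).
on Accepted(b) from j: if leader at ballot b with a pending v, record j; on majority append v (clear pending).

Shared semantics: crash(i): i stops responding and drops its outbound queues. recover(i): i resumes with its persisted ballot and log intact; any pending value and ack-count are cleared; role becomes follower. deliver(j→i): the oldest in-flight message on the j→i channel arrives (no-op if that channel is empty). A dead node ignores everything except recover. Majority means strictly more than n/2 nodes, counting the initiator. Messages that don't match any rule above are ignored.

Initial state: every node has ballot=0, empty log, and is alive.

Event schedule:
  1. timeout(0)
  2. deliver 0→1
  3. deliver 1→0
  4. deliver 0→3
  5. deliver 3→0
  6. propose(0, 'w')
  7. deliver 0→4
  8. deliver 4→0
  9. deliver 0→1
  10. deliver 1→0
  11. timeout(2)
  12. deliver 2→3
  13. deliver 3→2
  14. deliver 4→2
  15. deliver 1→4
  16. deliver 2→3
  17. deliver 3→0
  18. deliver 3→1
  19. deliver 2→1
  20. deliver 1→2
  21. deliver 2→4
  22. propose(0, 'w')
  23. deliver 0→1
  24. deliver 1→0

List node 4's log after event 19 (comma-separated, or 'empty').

empty

after 1 — timeout(0): n0:cand/b5/[-]
after 2 — deliver 0→1: n1:foll/b5/[-]
after 3 — deliver 1→0: ·
after 4 — deliver 0→3: n3:foll/b5/[-]
after 5 — deliver 3→0: n0:lead/b5/[-]
after 6 — propose(0,'w'): ·
after 7 — deliver 0→4: n4:foll/b5/[-]
after 8 — deliver 4→0: ·
after 9 — deliver 0→1: n1:foll/b5/[w]
after 10 — deliver 1→0: ·
after 11 — timeout(2): n2:cand/b7/[-]
after 12 — deliver 2→3: n3:foll/b7/[-]
after 13 — deliver 3→2: ·
after 14 — deliver 4→2: ·
after 15 — deliver 1→4: ·
after 16 — deliver 2→3: ·
after 17 — deliver 3→0: ·
after 18 — deliver 3→1: ·
after 19 — deliver 2→1: n1:foll/b7/[w]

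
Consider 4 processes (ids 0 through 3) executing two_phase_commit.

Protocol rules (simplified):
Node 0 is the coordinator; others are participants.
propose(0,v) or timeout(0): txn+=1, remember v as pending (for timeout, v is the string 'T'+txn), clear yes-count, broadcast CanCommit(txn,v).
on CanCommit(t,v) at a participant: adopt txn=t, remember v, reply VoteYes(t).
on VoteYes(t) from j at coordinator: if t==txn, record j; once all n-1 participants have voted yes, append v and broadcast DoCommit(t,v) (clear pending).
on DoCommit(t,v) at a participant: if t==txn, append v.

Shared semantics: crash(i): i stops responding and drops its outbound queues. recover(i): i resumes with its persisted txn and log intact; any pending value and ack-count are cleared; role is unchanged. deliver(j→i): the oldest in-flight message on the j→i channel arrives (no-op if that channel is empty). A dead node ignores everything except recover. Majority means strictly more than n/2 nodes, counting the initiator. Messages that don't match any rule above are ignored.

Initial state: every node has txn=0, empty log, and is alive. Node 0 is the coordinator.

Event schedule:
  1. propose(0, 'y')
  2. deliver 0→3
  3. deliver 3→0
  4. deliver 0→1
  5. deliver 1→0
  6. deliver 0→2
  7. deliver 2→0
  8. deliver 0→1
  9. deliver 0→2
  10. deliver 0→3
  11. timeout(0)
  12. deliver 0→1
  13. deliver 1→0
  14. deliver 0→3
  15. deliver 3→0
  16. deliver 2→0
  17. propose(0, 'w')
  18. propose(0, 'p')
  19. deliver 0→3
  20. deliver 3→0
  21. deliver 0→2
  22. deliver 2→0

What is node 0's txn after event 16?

2

e1 propose(0,'y'): 0[coor,t=1,-]
e2 deliver 0→3: 3[part,t=1,-]
e3 deliver 3→0: ·
e4 deliver 0→1: 1[part,t=1,-]
e5 deliver 1→0: ·
e6 deliver 0→2: 2[part,t=1,-]
e7 deliver 2→0: 0[coor,t=1,y]
e8 deliver 0→1: 1[part,t=1,y]
e9 deliver 0→2: 2[part,t=1,y]
e10 deliver 0→3: 3[part,t=1,y]
e11 timeout(0): 0[coor,t=2,y]
e12 deliver 0→1: 1[part,t=2,y]
e13 deliver 1→0: ·
e14 deliver 0→3: 3[part,t=2,y]
e15 deliver 3→0: ·
e16 deliver 2→0: ·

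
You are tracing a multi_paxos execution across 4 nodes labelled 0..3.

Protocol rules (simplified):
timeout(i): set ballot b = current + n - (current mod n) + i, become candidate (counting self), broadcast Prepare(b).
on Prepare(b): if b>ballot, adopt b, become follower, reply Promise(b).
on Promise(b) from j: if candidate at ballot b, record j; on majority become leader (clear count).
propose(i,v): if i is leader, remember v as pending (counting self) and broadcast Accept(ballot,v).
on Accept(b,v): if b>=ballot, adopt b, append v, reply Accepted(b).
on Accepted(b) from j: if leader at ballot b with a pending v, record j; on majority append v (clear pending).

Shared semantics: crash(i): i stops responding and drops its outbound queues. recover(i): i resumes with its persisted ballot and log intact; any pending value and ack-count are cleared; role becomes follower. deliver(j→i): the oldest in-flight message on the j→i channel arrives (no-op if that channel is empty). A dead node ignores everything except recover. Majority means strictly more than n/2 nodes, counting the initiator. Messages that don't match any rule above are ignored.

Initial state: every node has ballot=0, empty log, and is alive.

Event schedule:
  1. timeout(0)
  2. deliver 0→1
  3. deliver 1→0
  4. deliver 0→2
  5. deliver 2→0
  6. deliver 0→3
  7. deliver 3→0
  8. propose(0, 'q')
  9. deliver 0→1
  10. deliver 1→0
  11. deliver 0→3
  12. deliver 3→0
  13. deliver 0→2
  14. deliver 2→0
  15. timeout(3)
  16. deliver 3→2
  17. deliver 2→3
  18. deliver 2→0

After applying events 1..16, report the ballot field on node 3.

11

1. timeout(0):  <0:cand b4 ->
2. deliver 0→1:  <1:foll b4 ->
3. deliver 1→0:  nop
4. deliver 0→2:  <2:foll b4 ->
5. deliver 2→0:  <0:lead b4 ->
6. deliver 0→3:  <3:foll b4 ->
7. deliver 3→0:  nop
8. propose(0,'q'):  nop
9. deliver 0→1:  <1:foll b4 q>
10. deliver 1→0:  nop
11. deliver 0→3:  <3:foll b4 q>
12. deliver 3→0:  <0:lead b4 q>
13. deliver 0→2:  <2:foll b4 q>
14. deliver 2→0:  nop
15. timeout(3):  <3:cand b11 q>
16. deliver 3→2:  <2:foll b11 q>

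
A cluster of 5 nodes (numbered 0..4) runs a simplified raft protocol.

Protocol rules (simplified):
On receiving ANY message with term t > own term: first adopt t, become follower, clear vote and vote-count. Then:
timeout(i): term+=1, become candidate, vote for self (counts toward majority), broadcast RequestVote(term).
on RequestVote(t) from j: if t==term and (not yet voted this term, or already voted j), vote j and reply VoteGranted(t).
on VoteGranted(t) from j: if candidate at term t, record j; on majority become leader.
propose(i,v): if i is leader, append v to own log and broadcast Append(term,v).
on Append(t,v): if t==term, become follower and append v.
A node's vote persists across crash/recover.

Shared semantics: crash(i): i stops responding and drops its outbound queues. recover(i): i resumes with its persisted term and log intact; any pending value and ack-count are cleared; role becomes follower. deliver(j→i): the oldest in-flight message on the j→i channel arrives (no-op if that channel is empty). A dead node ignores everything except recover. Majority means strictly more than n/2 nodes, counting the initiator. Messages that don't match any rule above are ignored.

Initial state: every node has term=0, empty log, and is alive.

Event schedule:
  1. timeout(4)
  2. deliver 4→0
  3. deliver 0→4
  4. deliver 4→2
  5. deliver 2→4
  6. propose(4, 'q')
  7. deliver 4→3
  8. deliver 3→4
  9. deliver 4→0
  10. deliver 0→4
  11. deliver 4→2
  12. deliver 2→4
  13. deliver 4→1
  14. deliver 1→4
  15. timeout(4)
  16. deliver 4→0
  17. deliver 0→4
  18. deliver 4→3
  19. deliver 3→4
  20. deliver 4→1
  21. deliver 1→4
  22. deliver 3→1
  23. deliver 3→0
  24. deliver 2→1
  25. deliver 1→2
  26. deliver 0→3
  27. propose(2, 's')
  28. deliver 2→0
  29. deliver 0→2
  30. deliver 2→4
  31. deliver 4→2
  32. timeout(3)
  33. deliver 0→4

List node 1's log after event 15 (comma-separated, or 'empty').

empty

1. timeout(4):  <4:cand t1 ->
2. deliver 4→0:  <0:foll t1 ->
3. deliver 0→4:  nop
4. deliver 4→2:  <2:foll t1 ->
5. deliver 2→4:  <4:lead t1 ->
6. propose(4,'q'):  <4:lead t1 q>
7. deliver 4→3:  <3:foll t1 ->
8. deliver 3→4:  nop
9. deliver 4→0:  <0:foll t1 q>
10. deliver 0→4:  nop
11. deliver 4→2:  <2:foll t1 q>
12. deliver 2→4:  nop
13. deliver 4→1:  <1:foll t1 ->
14. deliver 1→4:  nop
15. timeout(4):  <4:cand t2 q>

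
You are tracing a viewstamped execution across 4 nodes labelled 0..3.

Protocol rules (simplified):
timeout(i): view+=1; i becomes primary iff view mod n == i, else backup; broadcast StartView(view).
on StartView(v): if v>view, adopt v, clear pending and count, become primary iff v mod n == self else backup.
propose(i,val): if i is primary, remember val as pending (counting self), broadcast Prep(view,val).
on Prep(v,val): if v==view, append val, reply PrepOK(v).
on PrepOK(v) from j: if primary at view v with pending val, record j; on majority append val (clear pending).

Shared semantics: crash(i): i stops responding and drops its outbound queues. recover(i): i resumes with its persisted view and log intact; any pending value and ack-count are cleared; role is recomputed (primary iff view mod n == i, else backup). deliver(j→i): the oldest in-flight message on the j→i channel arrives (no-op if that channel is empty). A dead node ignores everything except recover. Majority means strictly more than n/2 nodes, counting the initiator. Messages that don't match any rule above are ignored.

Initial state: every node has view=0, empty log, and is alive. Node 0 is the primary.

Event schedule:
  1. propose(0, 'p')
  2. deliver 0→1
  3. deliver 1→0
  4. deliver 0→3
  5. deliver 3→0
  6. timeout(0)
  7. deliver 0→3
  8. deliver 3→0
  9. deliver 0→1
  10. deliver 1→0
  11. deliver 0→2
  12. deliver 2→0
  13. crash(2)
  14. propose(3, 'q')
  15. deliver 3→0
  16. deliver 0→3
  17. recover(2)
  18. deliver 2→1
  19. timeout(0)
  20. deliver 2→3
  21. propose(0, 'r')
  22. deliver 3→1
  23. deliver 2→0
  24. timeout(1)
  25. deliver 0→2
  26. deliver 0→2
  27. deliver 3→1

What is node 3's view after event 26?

1

1. propose(0,'p'):  nop
2. deliver 0→1:  <1:back v0 p>
3. deliver 1→0:  nop
4. deliver 0→3:  <3:back v0 p>
5. deliver 3→0:  <0:prim v0 p>
6. timeout(0):  <0:back v1 p>
7. deliver 0→3:  <3:back v1 p>
8. deliver 3→0:  nop
9. deliver 0→1:  <1:prim v1 p>
10. deliver 1→0:  nop
11. deliver 0→2:  <2:back v0 p>
12. deliver 2→0:  nop
13. crash(2):  <2:✗back v0 p>
14. propose(3,'q'):  nop
15. deliver 3→0:  nop
16. deliver 0→3:  nop
17. recover(2):  <2:back v0 p>
18. deliver 2→1:  nop
19. timeout(0):  <0:back v2 p>
20. deliver 2→3:  nop
21. propose(0,'r'):  nop
22. deliver 3→1:  nop
23. deliver 2→0:  nop
24. timeout(1):  <1:back v2 p>
25. deliver 0→2:  <2:back v1 p>
26. deliver 0→2:  <2:prim v2 p>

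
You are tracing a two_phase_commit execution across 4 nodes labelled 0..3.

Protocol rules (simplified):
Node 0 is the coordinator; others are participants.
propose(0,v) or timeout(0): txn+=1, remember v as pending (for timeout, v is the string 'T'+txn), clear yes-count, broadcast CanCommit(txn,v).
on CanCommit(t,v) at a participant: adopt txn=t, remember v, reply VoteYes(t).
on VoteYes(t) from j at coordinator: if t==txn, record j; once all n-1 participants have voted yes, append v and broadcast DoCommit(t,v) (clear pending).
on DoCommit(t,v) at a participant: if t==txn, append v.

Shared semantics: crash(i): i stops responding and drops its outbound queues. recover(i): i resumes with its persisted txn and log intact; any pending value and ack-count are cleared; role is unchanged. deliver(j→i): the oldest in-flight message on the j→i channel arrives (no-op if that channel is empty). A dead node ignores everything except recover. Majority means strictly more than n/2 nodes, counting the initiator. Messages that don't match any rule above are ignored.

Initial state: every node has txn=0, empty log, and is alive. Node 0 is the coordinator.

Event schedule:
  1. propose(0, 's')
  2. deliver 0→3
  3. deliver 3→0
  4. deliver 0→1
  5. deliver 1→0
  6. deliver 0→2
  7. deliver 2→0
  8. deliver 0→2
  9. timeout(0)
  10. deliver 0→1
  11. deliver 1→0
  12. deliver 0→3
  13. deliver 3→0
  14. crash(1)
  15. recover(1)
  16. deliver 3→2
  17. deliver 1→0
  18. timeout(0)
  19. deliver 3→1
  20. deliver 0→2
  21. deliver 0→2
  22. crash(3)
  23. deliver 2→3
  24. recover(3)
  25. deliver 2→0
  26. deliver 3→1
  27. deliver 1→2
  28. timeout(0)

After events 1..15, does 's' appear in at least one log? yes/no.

e1 propose(0,'s'): 0[coor,t=1,-]
e2 deliver 0→3: 3[part,t=1,-]
e3 deliver 3→0: ·
e4 deliver 0→1: 1[part,t=1,-]
e5 deliver 1→0: ·
e6 deliver 0→2: 2[part,t=1,-]
e7 deliver 2→0: 0[coor,t=1,s]
e8 deliver 0→2: 2[part,t=1,s]
e9 timeout(0): 0[coor,t=2,s]
e10 deliver 0→1: 1[part,t=1,s]
e11 deliver 1→0: ·
e12 deliver 0→3: 3[part,t=1,s]
e13 deliver 3→0: ·
e14 crash(1): 1[✗part,t=1,s]
e15 recover(1): 1[part,t=1,s]

yes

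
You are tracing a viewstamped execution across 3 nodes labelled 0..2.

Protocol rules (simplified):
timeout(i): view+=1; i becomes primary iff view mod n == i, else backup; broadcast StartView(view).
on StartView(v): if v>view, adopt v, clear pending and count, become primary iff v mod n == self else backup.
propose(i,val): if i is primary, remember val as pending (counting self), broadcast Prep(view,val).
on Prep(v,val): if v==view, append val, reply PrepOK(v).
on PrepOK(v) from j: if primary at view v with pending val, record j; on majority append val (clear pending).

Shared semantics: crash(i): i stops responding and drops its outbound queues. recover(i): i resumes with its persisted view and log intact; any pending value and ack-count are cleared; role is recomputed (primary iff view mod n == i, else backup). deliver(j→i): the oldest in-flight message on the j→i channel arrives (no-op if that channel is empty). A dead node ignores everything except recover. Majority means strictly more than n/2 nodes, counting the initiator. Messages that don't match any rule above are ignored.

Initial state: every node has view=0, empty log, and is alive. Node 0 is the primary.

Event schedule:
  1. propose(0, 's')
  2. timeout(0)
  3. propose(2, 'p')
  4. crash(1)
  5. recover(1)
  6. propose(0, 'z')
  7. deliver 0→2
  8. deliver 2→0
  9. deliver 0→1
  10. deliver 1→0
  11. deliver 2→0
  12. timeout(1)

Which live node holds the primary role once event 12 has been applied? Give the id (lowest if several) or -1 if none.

[1] propose(0,'s') → ∅
[2] timeout(0) → N0(back v1 [-])
[3] propose(2,'p') → ∅
[4] crash(1) → N1(✗back v0 [-])
[5] recover(1) → N1(back v0 [-])
[6] propose(0,'z') → ∅
[7] deliver 0→2 → N2(back v0 [s])
[8] deliver 2→0 → ∅
[9] deliver 0→1 → N1(back v0 [s])
[10] deliver 1→0 → ∅
[11] deliver 2→0 → ∅
[12] timeout(1) → N1(prim v1 [s])

1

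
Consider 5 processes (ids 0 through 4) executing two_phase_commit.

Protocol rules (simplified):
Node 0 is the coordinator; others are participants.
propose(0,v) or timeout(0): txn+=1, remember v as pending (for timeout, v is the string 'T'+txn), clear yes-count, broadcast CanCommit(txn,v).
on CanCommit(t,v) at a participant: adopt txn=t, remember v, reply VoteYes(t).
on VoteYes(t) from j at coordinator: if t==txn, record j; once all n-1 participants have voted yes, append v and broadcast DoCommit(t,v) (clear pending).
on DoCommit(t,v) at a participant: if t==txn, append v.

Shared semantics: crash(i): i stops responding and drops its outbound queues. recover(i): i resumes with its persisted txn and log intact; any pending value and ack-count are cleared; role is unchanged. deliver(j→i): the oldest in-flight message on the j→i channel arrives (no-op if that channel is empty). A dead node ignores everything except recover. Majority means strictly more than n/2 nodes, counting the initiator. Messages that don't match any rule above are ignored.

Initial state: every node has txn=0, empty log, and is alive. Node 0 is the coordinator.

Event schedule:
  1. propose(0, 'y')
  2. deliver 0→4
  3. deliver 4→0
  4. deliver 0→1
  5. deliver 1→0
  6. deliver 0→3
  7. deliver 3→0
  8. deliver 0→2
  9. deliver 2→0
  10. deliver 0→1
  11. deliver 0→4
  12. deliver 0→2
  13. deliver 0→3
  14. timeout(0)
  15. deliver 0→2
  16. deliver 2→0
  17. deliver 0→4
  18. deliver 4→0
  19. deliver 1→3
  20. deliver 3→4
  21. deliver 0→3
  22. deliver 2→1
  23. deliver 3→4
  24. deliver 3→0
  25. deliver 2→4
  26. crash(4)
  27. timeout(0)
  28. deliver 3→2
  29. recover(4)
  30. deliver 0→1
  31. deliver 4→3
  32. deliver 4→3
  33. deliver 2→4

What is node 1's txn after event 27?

1. propose(0,'y'):  <0:coor t1 ->
2. deliver 0→4:  <4:part t1 ->
3. deliver 4→0:  nop
4. deliver 0→1:  <1:part t1 ->
5. deliver 1→0:  nop
6. deliver 0→3:  <3:part t1 ->
7. deliver 3→0:  nop
8. deliver 0→2:  <2:part t1 ->
9. deliver 2→0:  <0:coor t1 y>
10. deliver 0→1:  <1:part t1 y>
11. deliver 0→4:  <4:part t1 y>
12. deliver 0→2:  <2:part t1 y>
13. deliver 0→3:  <3:part t1 y>
14. timeout(0):  <0:coor t2 y>
15. deliver 0→2:  <2:part t2 y>
16. deliver 2→0:  nop
17. deliver 0→4:  <4:part t2 y>
18. deliver 4→0:  nop
19. deliver 1→3:  nop
20. deliver 3→4:  nop
21. deliver 0→3:  <3:part t2 y>
22. deliver 2→1:  nop
23. deliver 3→4:  nop
24. deliver 3→0:  nop
25. deliver 2→4:  nop
26. crash(4):  <4:✗part t2 y>
27. timeout(0):  <0:coor t3 y>

1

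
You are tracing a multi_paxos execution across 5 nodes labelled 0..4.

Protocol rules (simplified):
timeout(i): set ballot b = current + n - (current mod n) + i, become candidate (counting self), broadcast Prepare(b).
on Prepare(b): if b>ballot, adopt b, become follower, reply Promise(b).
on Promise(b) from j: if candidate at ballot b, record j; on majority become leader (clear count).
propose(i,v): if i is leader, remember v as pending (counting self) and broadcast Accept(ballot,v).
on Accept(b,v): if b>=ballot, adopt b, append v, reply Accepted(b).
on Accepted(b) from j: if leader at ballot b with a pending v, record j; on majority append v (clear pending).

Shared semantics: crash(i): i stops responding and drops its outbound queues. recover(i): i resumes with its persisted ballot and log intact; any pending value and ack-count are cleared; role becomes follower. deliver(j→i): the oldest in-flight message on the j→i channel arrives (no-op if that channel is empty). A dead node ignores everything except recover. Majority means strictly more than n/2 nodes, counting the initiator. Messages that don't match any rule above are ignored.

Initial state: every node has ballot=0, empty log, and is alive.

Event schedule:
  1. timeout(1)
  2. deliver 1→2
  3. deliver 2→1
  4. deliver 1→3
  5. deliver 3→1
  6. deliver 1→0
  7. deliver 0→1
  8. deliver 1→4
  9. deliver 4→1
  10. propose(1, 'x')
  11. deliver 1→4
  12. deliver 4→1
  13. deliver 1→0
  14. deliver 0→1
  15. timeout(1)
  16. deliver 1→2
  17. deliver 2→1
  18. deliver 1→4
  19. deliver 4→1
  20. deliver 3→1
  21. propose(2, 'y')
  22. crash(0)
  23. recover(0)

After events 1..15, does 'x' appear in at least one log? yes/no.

[1] timeout(1) → N1(cand b6 [-])
[2] deliver 1→2 → N2(foll b6 [-])
[3] deliver 2→1 → ∅
[4] deliver 1→3 → N3(foll b6 [-])
[5] deliver 3→1 → N1(lead b6 [-])
[6] deliver 1→0 → N0(foll b6 [-])
[7] deliver 0→1 → ∅
[8] deliver 1→4 → N4(foll b6 [-])
[9] deliver 4→1 → ∅
[10] propose(1,'x') → ∅
[11] deliver 1→4 → N4(foll b6 [x])
[12] deliver 4→1 → ∅
[13] deliver 1→0 → N0(foll b6 [x])
[14] deliver 0→1 → N1(lead b6 [x])
[15] timeout(1) → N1(cand b11 [x])

yes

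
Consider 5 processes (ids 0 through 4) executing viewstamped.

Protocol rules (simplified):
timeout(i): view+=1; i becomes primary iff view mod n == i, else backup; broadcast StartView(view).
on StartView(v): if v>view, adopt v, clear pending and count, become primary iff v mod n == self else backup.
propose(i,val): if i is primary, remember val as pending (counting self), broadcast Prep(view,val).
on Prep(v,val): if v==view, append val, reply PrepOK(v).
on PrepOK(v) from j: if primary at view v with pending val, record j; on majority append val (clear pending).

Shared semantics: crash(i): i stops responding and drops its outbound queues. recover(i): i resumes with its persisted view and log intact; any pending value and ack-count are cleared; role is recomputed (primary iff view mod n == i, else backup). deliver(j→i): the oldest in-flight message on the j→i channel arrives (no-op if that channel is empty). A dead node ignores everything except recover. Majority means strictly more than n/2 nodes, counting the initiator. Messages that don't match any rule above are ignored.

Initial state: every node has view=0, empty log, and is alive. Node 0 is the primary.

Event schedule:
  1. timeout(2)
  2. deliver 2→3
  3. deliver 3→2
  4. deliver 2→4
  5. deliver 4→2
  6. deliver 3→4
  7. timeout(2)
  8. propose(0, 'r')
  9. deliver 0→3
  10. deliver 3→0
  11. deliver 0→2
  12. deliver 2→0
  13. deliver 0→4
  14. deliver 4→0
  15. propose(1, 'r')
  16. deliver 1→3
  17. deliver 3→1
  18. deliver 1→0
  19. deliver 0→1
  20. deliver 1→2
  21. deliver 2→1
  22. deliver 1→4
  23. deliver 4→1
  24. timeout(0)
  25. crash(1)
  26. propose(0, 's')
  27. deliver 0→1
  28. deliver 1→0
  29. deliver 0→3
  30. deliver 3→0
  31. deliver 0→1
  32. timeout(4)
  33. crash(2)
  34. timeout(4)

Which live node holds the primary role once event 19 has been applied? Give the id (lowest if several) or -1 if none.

2

[1] timeout(2) → N2(back v1 [-])
[2] deliver 2→3 → N3(back v1 [-])
[3] deliver 3→2 → ∅
[4] deliver 2→4 → N4(back v1 [-])
[5] deliver 4→2 → ∅
[6] deliver 3→4 → ∅
[7] timeout(2) → N2(prim v2 [-])
[8] propose(0,'r') → ∅
[9] deliver 0→3 → ∅
[10] deliver 3→0 → ∅
[11] deliver 0→2 → ∅
[12] deliver 2→0 → N0(back v1 [-])
[13] deliver 0→4 → ∅
[14] deliver 4→0 → ∅
[15] propose(1,'r') → ∅
[16] deliver 1→3 → ∅
[17] deliver 3→1 → ∅
[18] deliver 1→0 → ∅
[19] deliver 0→1 → N1(back v0 [r])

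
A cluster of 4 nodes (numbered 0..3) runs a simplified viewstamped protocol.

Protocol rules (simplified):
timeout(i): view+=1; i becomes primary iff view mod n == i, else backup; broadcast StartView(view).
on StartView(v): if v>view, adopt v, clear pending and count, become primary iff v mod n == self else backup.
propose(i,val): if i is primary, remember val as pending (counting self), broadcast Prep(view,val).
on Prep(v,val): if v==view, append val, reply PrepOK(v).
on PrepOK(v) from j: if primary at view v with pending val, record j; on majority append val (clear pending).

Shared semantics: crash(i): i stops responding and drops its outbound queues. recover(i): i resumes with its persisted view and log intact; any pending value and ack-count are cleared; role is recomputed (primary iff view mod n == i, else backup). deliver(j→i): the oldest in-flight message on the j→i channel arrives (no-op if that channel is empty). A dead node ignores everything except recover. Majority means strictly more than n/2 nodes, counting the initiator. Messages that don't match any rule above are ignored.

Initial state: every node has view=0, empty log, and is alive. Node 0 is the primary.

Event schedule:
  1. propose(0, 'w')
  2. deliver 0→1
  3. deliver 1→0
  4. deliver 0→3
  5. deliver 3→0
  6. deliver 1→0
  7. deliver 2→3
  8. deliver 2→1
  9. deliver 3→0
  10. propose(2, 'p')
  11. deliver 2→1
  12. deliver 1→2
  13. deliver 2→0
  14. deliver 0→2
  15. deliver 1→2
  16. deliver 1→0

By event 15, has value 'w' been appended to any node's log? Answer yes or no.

[1] propose(0,'w') → ∅
[2] deliver 0→1 → N1(back v0 [w])
[3] deliver 1→0 → ∅
[4] deliver 0→3 → N3(back v0 [w])
[5] deliver 3→0 → N0(prim v0 [w])
[6] deliver 1→0 → ∅
[7] deliver 2→3 → ∅
[8] deliver 2→1 → ∅
[9] deliver 3→0 → ∅
[10] propose(2,'p') → ∅
[11] deliver 2→1 → ∅
[12] deliver 1→2 → ∅
[13] deliver 2→0 → ∅
[14] deliver 0→2 → N2(back v0 [w])
[15] deliver 1→2 → ∅

yes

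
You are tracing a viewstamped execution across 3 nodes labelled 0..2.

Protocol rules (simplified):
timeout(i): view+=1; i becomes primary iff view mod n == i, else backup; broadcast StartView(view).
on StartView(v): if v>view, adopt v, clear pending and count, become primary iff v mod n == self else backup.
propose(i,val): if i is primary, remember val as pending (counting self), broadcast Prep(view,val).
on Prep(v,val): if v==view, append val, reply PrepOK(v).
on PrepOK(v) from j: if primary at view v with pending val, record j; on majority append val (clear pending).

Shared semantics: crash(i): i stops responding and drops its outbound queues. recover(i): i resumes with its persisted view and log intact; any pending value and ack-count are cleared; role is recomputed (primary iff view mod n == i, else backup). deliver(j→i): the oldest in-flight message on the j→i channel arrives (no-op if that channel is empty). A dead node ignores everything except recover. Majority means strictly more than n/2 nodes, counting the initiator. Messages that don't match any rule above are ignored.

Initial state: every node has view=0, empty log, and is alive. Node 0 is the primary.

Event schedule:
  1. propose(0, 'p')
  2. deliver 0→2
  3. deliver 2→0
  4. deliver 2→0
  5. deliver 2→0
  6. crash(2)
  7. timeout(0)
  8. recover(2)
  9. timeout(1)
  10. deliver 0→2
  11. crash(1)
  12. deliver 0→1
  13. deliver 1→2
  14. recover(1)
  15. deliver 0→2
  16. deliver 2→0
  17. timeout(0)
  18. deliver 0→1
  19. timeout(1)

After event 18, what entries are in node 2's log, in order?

p

e1 propose(0,'p'): ·
e2 deliver 0→2: 2[back,v=0,p]
e3 deliver 2→0: 0[prim,v=0,p]
e4 deliver 2→0: ·
e5 deliver 2→0: ·
e6 crash(2): 2[✗back,v=0,p]
e7 timeout(0): 0[back,v=1,p]
e8 recover(2): 2[back,v=0,p]
e9 timeout(1): 1[prim,v=1,-]
e10 deliver 0→2: 2[back,v=1,p]
e11 crash(1): 1[✗prim,v=1,-]
e12 deliver 0→1: ·
e13 deliver 1→2: ·
e14 recover(1): 1[prim,v=1,-]
e15 deliver 0→2: ·
e16 deliver 2→0: ·
e17 timeout(0): 0[back,v=2,p]
e18 deliver 0→1: ·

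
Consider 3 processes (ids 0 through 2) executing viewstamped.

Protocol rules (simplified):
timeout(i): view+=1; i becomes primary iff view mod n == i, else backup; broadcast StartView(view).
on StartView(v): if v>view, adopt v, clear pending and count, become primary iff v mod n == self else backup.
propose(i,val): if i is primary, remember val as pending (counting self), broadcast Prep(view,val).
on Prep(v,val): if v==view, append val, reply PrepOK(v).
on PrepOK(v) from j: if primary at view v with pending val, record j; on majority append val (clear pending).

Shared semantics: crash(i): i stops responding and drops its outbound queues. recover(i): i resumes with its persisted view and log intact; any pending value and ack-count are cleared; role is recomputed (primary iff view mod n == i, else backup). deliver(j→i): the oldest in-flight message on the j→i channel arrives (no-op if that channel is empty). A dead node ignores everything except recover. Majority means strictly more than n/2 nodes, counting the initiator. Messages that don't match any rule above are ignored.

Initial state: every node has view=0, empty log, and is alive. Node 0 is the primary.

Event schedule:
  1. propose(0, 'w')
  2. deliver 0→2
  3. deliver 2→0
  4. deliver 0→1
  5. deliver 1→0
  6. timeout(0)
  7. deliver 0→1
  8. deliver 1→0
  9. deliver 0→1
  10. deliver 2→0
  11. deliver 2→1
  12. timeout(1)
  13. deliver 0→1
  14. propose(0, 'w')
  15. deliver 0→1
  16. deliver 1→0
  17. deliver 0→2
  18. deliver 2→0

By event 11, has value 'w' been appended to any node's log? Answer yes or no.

1. propose(0,'w'):  nop
2. deliver 0→2:  <2:back v0 w>
3. deliver 2→0:  <0:prim v0 w>
4. deliver 0→1:  <1:back v0 w>
5. deliver 1→0:  nop
6. timeout(0):  <0:back v1 w>
7. deliver 0→1:  <1:prim v1 w>
8. deliver 1→0:  nop
9. deliver 0→1:  nop
10. deliver 2→0:  nop
11. deliver 2→1:  nop

yes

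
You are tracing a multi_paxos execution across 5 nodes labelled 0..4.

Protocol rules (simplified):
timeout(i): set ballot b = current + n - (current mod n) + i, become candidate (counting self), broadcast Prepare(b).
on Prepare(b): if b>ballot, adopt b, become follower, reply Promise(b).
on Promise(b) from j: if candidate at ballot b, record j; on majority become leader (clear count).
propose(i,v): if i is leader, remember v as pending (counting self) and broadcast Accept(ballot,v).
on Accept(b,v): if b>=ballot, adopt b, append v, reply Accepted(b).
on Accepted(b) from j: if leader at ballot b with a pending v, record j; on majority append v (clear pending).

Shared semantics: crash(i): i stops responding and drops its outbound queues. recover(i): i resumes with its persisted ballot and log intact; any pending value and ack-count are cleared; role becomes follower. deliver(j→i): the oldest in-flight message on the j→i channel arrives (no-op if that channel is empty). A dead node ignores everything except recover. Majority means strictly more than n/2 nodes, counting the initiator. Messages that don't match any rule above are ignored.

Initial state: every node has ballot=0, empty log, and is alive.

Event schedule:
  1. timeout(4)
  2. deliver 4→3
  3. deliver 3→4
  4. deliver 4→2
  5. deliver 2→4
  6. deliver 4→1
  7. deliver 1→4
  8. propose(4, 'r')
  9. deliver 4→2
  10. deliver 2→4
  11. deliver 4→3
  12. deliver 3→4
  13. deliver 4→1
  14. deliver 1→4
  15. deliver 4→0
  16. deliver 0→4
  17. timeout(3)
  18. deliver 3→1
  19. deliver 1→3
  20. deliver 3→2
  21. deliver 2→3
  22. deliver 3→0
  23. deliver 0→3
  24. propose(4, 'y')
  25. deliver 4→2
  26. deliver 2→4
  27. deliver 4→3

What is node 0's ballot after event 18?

[1] timeout(4) → N4(cand b9 [-])
[2] deliver 4→3 → N3(foll b9 [-])
[3] deliver 3→4 → ∅
[4] deliver 4→2 → N2(foll b9 [-])
[5] deliver 2→4 → N4(lead b9 [-])
[6] deliver 4→1 → N1(foll b9 [-])
[7] deliver 1→4 → ∅
[8] propose(4,'r') → ∅
[9] deliver 4→2 → N2(foll b9 [r])
[10] deliver 2→4 → ∅
[11] deliver 4→3 → N3(foll b9 [r])
[12] deliver 3→4 → N4(lead b9 [r])
[13] deliver 4→1 → N1(foll b9 [r])
[14] deliver 1→4 → ∅
[15] deliver 4→0 → N0(foll b9 [-])
[16] deliver 0→4 → ∅
[17] timeout(3) → N3(cand b13 [r])
[18] deliver 3→1 → N1(foll b13 [r])

9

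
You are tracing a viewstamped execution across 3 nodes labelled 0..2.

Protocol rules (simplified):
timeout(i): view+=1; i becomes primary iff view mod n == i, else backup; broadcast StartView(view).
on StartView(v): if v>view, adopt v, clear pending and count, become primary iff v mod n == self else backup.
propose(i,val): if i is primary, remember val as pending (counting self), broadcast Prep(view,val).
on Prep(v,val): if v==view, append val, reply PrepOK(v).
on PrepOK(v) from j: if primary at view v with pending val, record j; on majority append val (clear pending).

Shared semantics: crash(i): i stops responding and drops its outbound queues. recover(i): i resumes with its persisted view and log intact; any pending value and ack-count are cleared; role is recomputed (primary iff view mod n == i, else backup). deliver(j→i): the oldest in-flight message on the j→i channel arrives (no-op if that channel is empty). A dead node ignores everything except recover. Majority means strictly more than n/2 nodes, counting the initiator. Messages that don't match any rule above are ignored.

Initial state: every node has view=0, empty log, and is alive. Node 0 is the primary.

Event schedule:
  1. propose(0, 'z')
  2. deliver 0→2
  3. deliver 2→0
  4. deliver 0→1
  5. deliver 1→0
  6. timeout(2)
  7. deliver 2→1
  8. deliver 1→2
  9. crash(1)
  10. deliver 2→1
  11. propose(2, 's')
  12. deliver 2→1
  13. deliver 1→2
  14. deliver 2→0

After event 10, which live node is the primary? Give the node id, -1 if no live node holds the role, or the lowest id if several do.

0

1. propose(0,'z'):  nop
2. deliver 0→2:  <2:back v0 z>
3. deliver 2→0:  <0:prim v0 z>
4. deliver 0→1:  <1:back v0 z>
5. deliver 1→0:  nop
6. timeout(2):  <2:back v1 z>
7. deliver 2→1:  <1:prim v1 z>
8. deliver 1→2:  nop
9. crash(1):  <1:✗prim v1 z>
10. deliver 2→1:  nop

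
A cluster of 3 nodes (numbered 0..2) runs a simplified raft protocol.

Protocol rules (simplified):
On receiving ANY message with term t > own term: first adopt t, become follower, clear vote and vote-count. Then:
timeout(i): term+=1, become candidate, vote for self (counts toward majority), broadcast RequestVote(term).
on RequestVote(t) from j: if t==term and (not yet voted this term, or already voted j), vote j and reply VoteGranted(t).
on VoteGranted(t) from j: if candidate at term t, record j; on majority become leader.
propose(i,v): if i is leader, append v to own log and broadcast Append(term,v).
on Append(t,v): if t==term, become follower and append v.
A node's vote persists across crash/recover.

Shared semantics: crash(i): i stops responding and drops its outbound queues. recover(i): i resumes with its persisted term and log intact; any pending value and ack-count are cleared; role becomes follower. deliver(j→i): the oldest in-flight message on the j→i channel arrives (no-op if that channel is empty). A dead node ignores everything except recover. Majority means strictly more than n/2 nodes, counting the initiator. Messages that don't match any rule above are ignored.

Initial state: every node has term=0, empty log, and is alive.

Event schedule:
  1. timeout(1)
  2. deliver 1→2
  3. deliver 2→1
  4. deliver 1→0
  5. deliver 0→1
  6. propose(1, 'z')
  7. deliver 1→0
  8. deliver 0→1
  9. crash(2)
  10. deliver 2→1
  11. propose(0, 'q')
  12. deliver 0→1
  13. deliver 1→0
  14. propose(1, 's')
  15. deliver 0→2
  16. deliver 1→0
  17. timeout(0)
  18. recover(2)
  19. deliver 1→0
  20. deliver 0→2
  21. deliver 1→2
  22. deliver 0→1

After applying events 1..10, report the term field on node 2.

after 1 — timeout(1): n1:cand/t1/[-]
after 2 — deliver 1→2: n2:foll/t1/[-]
after 3 — deliver 2→1: n1:lead/t1/[-]
after 4 — deliver 1→0: n0:foll/t1/[-]
after 5 — deliver 0→1: ·
after 6 — propose(1,'z'): n1:lead/t1/[z]
after 7 — deliver 1→0: n0:foll/t1/[z]
after 8 — deliver 0→1: ·
after 9 — crash(2): n2:✗foll/t1/[-]
after 10 — deliver 2→1: ·

1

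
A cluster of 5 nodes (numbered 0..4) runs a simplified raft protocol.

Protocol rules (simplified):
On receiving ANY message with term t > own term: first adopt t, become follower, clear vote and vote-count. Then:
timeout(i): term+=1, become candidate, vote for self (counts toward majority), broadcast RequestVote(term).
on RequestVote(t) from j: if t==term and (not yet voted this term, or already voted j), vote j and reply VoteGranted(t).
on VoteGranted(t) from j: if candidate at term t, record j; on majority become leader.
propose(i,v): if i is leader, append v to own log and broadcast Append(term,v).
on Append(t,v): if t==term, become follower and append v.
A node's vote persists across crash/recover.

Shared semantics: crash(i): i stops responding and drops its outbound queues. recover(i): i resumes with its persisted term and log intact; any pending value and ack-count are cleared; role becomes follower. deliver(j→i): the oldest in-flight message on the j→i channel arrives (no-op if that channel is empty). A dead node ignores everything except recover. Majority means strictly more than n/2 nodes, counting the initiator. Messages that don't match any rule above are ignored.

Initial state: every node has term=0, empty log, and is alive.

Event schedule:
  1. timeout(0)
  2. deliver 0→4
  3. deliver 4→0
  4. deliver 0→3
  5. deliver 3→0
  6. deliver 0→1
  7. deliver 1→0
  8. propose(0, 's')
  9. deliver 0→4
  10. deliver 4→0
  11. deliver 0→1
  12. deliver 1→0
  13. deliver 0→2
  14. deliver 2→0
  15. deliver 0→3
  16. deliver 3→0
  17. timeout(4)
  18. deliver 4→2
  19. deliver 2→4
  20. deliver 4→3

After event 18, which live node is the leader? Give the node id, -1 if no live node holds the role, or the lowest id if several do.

0

after 1 — timeout(0): n0:cand/t1/[-]
after 2 — deliver 0→4: n4:foll/t1/[-]
after 3 — deliver 4→0: ·
after 4 — deliver 0→3: n3:foll/t1/[-]
after 5 — deliver 3→0: n0:lead/t1/[-]
after 6 — deliver 0→1: n1:foll/t1/[-]
after 7 — deliver 1→0: ·
after 8 — propose(0,'s'): n0:lead/t1/[s]
after 9 — deliver 0→4: n4:foll/t1/[s]
after 10 — deliver 4→0: ·
after 11 — deliver 0→1: n1:foll/t1/[s]
after 12 — deliver 1→0: ·
after 13 — deliver 0→2: n2:foll/t1/[-]
after 14 — deliver 2→0: ·
after 15 — deliver 0→3: n3:foll/t1/[s]
after 16 — deliver 3→0: ·
after 17 — timeout(4): n4:cand/t2/[s]
after 18 — deliver 4→2: n2:foll/t2/[-]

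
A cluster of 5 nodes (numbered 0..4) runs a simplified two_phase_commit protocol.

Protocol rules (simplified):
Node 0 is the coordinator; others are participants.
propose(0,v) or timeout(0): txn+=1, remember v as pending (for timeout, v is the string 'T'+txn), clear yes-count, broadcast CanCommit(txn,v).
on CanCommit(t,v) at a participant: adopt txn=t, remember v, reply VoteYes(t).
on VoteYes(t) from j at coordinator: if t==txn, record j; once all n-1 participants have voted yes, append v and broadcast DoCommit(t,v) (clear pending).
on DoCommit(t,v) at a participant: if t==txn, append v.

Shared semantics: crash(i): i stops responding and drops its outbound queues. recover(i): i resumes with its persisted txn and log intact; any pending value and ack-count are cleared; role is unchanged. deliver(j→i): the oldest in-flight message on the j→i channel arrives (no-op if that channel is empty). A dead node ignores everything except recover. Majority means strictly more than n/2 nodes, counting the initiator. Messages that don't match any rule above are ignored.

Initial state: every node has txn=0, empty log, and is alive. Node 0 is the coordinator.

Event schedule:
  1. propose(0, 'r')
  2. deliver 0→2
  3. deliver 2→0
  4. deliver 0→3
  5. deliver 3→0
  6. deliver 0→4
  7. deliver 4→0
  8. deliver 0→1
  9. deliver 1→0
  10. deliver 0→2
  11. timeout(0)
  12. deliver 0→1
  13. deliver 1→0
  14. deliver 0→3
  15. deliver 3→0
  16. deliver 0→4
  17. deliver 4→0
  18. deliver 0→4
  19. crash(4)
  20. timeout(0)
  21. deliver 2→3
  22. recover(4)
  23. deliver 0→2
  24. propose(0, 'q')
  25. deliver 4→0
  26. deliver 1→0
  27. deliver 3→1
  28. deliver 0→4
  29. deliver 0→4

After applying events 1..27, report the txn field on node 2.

[1] propose(0,'r') → N0(coor t1 [-])
[2] deliver 0→2 → N2(part t1 [-])
[3] deliver 2→0 → ∅
[4] deliver 0→3 → N3(part t1 [-])
[5] deliver 3→0 → ∅
[6] deliver 0→4 → N4(part t1 [-])
[7] deliver 4→0 → ∅
[8] deliver 0→1 → N1(part t1 [-])
[9] deliver 1→0 → N0(coor t1 [r])
[10] deliver 0→2 → N2(part t1 [r])
[11] timeout(0) → N0(coor t2 [r])
[12] deliver 0→1 → N1(part t1 [r])
[13] deliver 1→0 → ∅
[14] deliver 0→3 → N3(part t1 [r])
[15] deliver 3→0 → ∅
[16] deliver 0→4 → N4(part t1 [r])
[17] deliver 4→0 → ∅
[18] deliver 0→4 → N4(part t2 [r])
[19] crash(4) → N4(✗part t2 [r])
[20] timeout(0) → N0(coor t3 [r])
[21] deliver 2→3 → ∅
[22] recover(4) → N4(part t2 [r])
[23] deliver 0→2 → N2(part t2 [r])
[24] propose(0,'q') → N0(coor t4 [r])
[25] deliver 4→0 → ∅
[26] deliver 1→0 → ∅
[27] deliver 3→1 → ∅

2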